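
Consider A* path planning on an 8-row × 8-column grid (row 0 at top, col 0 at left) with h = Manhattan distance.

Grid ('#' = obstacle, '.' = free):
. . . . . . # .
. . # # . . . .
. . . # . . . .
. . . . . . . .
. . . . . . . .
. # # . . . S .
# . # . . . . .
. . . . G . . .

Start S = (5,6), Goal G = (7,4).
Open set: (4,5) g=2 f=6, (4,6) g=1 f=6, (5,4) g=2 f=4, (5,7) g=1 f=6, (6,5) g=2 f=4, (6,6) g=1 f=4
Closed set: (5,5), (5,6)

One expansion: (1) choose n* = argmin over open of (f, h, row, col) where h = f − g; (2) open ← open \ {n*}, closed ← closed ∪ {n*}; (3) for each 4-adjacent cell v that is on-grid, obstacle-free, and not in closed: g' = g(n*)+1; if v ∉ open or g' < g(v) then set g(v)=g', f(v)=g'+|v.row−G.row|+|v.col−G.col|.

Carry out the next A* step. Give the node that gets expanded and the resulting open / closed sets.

step 1: expand (5,4) (f=4, h=2) → closed; open now [(4,4) g=3 f=6, (4,5) g=2 f=6, (4,6) g=1 f=6, (5,3) g=3 f=6, (5,7) g=1 f=6, (6,4) g=3 f=4, (6,5) g=2 f=4, (6,6) g=1 f=4]

expanded=(5,4); open=[(4,4) g=3 f=6, (4,5) g=2 f=6, (4,6) g=1 f=6, (5,3) g=3 f=6, (5,7) g=1 f=6, (6,4) g=3 f=4, (6,5) g=2 f=4, (6,6) g=1 f=4]; closed=[(5,4), (5,5), (5,6)]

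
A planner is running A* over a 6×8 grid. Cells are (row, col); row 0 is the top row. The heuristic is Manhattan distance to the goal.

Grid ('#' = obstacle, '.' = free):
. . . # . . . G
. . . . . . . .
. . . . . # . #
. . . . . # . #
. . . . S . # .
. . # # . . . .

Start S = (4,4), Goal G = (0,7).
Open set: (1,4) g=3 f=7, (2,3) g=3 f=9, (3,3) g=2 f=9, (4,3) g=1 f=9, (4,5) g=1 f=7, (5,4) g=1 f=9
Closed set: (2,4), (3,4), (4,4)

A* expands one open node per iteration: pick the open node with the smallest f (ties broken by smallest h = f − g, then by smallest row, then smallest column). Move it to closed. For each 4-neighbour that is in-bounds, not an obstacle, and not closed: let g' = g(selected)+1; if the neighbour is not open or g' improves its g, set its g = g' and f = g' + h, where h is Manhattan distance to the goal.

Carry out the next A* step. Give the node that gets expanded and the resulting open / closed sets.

step 1: expand (1,4) (f=7, h=4) → closed; open now [(0,4) g=4 f=7, (1,3) g=4 f=9, (1,5) g=4 f=7, (2,3) g=3 f=9, (3,3) g=2 f=9, (4,3) g=1 f=9, (4,5) g=1 f=7, (5,4) g=1 f=9]

expanded=(1,4); open=[(0,4) g=4 f=7, (1,3) g=4 f=9, (1,5) g=4 f=7, (2,3) g=3 f=9, (3,3) g=2 f=9, (4,3) g=1 f=9, (4,5) g=1 f=7, (5,4) g=1 f=9]; closed=[(1,4), (2,4), (3,4), (4,4)]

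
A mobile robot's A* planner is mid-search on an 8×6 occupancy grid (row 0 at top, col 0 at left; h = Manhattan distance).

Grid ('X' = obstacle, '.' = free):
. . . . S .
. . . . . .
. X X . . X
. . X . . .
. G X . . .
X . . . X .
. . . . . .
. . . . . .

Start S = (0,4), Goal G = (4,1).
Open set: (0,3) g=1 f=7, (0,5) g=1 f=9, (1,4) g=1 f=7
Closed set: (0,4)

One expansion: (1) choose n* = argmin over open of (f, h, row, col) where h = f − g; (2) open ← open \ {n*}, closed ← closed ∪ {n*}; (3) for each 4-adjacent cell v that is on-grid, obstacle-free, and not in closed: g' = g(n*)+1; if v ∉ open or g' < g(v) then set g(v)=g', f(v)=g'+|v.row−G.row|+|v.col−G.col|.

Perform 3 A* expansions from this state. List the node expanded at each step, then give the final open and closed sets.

order=[(0,3) → (0,2) → (0,1)]; open=[(0,0) g=4 f=9, (0,5) g=1 f=9, (1,1) g=4 f=7, (1,2) g=3 f=7, (1,3) g=2 f=7, (1,4) g=1 f=7]; closed=[(0,1), (0,2), (0,3), (0,4)]

step 1: expand (0,3) (f=7, h=6) → closed; open now [(0,2) g=2 f=7, (0,5) g=1 f=9, (1,3) g=2 f=7, (1,4) g=1 f=7]
step 2: expand (0,2) (f=7, h=5) → closed; open now [(0,1) g=3 f=7, (0,5) g=1 f=9, (1,2) g=3 f=7, (1,3) g=2 f=7, (1,4) g=1 f=7]
step 3: expand (0,1) (f=7, h=4) → closed; open now [(0,0) g=4 f=9, (0,5) g=1 f=9, (1,1) g=4 f=7, (1,2) g=3 f=7, (1,3) g=2 f=7, (1,4) g=1 f=7]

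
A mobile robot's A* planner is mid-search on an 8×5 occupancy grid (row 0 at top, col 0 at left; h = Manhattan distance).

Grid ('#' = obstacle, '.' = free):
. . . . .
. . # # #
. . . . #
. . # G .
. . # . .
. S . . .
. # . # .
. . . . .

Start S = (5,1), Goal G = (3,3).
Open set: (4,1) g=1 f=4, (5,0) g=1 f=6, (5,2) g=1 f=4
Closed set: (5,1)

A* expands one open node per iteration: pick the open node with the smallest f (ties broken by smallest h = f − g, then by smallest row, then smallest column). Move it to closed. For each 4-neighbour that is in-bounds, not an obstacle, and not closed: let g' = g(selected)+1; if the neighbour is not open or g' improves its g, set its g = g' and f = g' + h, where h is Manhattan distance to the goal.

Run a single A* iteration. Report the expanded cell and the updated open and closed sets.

expanded=(4,1); open=[(3,1) g=2 f=4, (4,0) g=2 f=6, (5,0) g=1 f=6, (5,2) g=1 f=4]; closed=[(4,1), (5,1)]

step 1: expand (4,1) (f=4, h=3) → closed; open now [(3,1) g=2 f=4, (4,0) g=2 f=6, (5,0) g=1 f=6, (5,2) g=1 f=4]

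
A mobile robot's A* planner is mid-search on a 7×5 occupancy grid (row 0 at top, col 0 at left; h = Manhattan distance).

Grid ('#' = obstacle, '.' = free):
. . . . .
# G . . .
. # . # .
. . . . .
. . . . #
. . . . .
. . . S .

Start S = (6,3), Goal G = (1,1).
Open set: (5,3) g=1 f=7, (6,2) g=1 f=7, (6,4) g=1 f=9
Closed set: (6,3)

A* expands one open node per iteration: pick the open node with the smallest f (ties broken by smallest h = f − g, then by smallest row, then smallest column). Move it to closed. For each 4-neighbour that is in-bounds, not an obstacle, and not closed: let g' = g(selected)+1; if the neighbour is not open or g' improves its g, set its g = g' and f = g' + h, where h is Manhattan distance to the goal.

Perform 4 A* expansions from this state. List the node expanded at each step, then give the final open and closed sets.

order=[(5,3) → (4,3) → (3,3) → (3,2)]; open=[(2,2) g=5 f=7, (3,1) g=5 f=7, (3,4) g=4 f=9, (4,2) g=3 f=7, (5,2) g=2 f=7, (5,4) g=2 f=9, (6,2) g=1 f=7, (6,4) g=1 f=9]; closed=[(3,2), (3,3), (4,3), (5,3), (6,3)]

step 1: expand (5,3) (f=7, h=6) → closed; open now [(4,3) g=2 f=7, (5,2) g=2 f=7, (5,4) g=2 f=9, (6,2) g=1 f=7, (6,4) g=1 f=9]
step 2: expand (4,3) (f=7, h=5) → closed; open now [(3,3) g=3 f=7, (4,2) g=3 f=7, (5,2) g=2 f=7, (5,4) g=2 f=9, (6,2) g=1 f=7, (6,4) g=1 f=9]
step 3: expand (3,3) (f=7, h=4) → closed; open now [(3,2) g=4 f=7, (3,4) g=4 f=9, (4,2) g=3 f=7, (5,2) g=2 f=7, (5,4) g=2 f=9, (6,2) g=1 f=7, (6,4) g=1 f=9]
step 4: expand (3,2) (f=7, h=3) → closed; open now [(2,2) g=5 f=7, (3,1) g=5 f=7, (3,4) g=4 f=9, (4,2) g=3 f=7, (5,2) g=2 f=7, (5,4) g=2 f=9, (6,2) g=1 f=7, (6,4) g=1 f=9]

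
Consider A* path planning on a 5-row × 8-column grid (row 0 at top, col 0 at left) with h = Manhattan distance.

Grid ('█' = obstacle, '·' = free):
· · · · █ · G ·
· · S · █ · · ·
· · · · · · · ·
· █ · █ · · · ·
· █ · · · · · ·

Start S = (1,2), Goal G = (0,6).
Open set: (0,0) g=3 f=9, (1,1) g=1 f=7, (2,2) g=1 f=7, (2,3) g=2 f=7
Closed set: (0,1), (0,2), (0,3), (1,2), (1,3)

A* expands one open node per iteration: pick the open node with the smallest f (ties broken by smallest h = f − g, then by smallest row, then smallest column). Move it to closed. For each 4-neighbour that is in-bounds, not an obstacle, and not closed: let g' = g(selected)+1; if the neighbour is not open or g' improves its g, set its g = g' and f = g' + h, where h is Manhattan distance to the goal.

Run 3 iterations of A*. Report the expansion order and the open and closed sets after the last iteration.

step 1: expand (2,3) (f=7, h=5) → closed; open now [(0,0) g=3 f=9, (1,1) g=1 f=7, (2,2) g=1 f=7, (2,4) g=3 f=7]
step 2: expand (2,4) (f=7, h=4) → closed; open now [(0,0) g=3 f=9, (1,1) g=1 f=7, (2,2) g=1 f=7, (2,5) g=4 f=7, (3,4) g=4 f=9]
step 3: expand (2,5) (f=7, h=3) → closed; open now [(0,0) g=3 f=9, (1,1) g=1 f=7, (1,5) g=5 f=7, (2,2) g=1 f=7, (2,6) g=5 f=7, (3,4) g=4 f=9, (3,5) g=5 f=9]

order=[(2,3) → (2,4) → (2,5)]; open=[(0,0) g=3 f=9, (1,1) g=1 f=7, (1,5) g=5 f=7, (2,2) g=1 f=7, (2,6) g=5 f=7, (3,4) g=4 f=9, (3,5) g=5 f=9]; closed=[(0,1), (0,2), (0,3), (1,2), (1,3), (2,3), (2,4), (2,5)]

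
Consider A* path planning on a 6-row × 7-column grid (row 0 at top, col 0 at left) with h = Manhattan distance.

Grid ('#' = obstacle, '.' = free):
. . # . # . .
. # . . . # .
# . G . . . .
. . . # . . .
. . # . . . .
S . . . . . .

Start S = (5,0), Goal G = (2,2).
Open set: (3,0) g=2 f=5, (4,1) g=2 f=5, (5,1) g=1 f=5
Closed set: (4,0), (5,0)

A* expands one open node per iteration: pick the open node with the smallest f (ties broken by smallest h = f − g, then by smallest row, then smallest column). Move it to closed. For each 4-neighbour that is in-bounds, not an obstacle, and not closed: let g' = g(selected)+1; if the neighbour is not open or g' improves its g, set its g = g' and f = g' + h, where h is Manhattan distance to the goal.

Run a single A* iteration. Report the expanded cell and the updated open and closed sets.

step 1: expand (3,0) (f=5, h=3) → closed; open now [(3,1) g=3 f=5, (4,1) g=2 f=5, (5,1) g=1 f=5]

expanded=(3,0); open=[(3,1) g=3 f=5, (4,1) g=2 f=5, (5,1) g=1 f=5]; closed=[(3,0), (4,0), (5,0)]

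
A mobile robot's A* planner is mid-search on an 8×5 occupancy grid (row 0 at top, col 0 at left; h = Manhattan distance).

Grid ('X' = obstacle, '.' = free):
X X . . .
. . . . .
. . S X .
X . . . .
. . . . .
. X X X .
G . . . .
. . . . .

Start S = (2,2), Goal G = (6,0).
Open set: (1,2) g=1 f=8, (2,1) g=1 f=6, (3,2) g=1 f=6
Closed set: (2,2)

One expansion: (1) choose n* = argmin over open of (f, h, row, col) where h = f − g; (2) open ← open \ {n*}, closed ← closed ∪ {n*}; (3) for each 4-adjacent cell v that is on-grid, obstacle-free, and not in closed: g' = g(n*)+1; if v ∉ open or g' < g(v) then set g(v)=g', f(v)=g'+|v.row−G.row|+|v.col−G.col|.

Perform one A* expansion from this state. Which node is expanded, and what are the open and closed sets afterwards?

expanded=(2,1); open=[(1,1) g=2 f=8, (1,2) g=1 f=8, (2,0) g=2 f=6, (3,1) g=2 f=6, (3,2) g=1 f=6]; closed=[(2,1), (2,2)]

step 1: expand (2,1) (f=6, h=5) → closed; open now [(1,1) g=2 f=8, (1,2) g=1 f=8, (2,0) g=2 f=6, (3,1) g=2 f=6, (3,2) g=1 f=6]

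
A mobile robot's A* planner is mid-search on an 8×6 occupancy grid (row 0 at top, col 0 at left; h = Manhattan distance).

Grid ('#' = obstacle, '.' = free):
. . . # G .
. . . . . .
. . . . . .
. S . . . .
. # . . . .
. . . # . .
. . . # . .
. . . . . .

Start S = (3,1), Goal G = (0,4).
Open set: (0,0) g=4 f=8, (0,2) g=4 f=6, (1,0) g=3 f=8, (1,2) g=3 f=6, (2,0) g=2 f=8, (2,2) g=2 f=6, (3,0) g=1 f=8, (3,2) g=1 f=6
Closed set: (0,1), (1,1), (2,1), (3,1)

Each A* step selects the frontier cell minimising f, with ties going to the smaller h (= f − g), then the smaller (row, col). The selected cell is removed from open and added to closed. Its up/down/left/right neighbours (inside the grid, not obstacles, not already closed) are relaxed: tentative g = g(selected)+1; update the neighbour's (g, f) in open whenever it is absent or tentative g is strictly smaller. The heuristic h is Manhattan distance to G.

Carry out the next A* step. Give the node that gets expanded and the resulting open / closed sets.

step 1: expand (0,2) (f=6, h=2) → closed; open now [(0,0) g=4 f=8, (1,0) g=3 f=8, (1,2) g=3 f=6, (2,0) g=2 f=8, (2,2) g=2 f=6, (3,0) g=1 f=8, (3,2) g=1 f=6]

expanded=(0,2); open=[(0,0) g=4 f=8, (1,0) g=3 f=8, (1,2) g=3 f=6, (2,0) g=2 f=8, (2,2) g=2 f=6, (3,0) g=1 f=8, (3,2) g=1 f=6]; closed=[(0,1), (0,2), (1,1), (2,1), (3,1)]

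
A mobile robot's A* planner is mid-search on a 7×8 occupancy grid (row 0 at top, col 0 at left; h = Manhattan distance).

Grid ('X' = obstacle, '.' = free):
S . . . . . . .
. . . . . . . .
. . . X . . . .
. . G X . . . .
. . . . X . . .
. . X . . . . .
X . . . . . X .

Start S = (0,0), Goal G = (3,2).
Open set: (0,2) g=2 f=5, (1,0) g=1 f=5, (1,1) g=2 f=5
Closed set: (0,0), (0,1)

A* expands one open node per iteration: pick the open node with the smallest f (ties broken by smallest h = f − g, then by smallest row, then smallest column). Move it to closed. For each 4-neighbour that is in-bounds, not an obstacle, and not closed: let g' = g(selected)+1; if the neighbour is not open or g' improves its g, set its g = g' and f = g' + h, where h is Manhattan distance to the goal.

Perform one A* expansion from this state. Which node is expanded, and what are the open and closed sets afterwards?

expanded=(0,2); open=[(0,3) g=3 f=7, (1,0) g=1 f=5, (1,1) g=2 f=5, (1,2) g=3 f=5]; closed=[(0,0), (0,1), (0,2)]

step 1: expand (0,2) (f=5, h=3) → closed; open now [(0,3) g=3 f=7, (1,0) g=1 f=5, (1,1) g=2 f=5, (1,2) g=3 f=5]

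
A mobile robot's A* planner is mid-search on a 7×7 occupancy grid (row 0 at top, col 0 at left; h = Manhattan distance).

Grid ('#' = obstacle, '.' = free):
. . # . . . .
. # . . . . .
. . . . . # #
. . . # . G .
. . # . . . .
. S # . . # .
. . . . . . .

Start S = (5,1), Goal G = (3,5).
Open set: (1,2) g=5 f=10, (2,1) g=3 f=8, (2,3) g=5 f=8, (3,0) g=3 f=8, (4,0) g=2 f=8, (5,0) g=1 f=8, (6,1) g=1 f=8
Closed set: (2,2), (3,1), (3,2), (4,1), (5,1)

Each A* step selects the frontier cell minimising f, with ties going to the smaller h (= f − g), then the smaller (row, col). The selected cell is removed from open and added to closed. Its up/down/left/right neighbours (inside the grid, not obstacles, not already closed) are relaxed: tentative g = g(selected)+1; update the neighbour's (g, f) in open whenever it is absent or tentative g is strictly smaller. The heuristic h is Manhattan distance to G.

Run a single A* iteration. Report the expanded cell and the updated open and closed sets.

expanded=(2,3); open=[(1,2) g=5 f=10, (1,3) g=6 f=10, (2,1) g=3 f=8, (2,4) g=6 f=8, (3,0) g=3 f=8, (4,0) g=2 f=8, (5,0) g=1 f=8, (6,1) g=1 f=8]; closed=[(2,2), (2,3), (3,1), (3,2), (4,1), (5,1)]

step 1: expand (2,3) (f=8, h=3) → closed; open now [(1,2) g=5 f=10, (1,3) g=6 f=10, (2,1) g=3 f=8, (2,4) g=6 f=8, (3,0) g=3 f=8, (4,0) g=2 f=8, (5,0) g=1 f=8, (6,1) g=1 f=8]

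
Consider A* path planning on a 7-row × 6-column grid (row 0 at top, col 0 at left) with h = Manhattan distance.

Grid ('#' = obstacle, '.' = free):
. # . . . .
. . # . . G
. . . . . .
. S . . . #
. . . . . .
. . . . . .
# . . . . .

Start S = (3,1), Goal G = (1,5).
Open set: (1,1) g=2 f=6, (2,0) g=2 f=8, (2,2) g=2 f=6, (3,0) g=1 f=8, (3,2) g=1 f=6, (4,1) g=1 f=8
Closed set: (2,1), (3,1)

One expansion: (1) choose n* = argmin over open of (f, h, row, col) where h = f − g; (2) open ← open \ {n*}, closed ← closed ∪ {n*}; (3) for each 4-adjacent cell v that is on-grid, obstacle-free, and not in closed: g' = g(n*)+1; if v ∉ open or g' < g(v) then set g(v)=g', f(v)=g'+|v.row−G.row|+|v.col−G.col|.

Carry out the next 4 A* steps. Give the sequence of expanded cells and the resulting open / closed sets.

order=[(1,1) → (2,2) → (2,3) → (1,3)]; open=[(0,3) g=5 f=8, (1,0) g=3 f=8, (1,4) g=5 f=6, (2,0) g=2 f=8, (2,4) g=4 f=6, (3,0) g=1 f=8, (3,2) g=1 f=6, (3,3) g=4 f=8, (4,1) g=1 f=8]; closed=[(1,1), (1,3), (2,1), (2,2), (2,3), (3,1)]

step 1: expand (1,1) (f=6, h=4) → closed; open now [(1,0) g=3 f=8, (2,0) g=2 f=8, (2,2) g=2 f=6, (3,0) g=1 f=8, (3,2) g=1 f=6, (4,1) g=1 f=8]
step 2: expand (2,2) (f=6, h=4) → closed; open now [(1,0) g=3 f=8, (2,0) g=2 f=8, (2,3) g=3 f=6, (3,0) g=1 f=8, (3,2) g=1 f=6, (4,1) g=1 f=8]
step 3: expand (2,3) (f=6, h=3) → closed; open now [(1,0) g=3 f=8, (1,3) g=4 f=6, (2,0) g=2 f=8, (2,4) g=4 f=6, (3,0) g=1 f=8, (3,2) g=1 f=6, (3,3) g=4 f=8, (4,1) g=1 f=8]
step 4: expand (1,3) (f=6, h=2) → closed; open now [(0,3) g=5 f=8, (1,0) g=3 f=8, (1,4) g=5 f=6, (2,0) g=2 f=8, (2,4) g=4 f=6, (3,0) g=1 f=8, (3,2) g=1 f=6, (3,3) g=4 f=8, (4,1) g=1 f=8]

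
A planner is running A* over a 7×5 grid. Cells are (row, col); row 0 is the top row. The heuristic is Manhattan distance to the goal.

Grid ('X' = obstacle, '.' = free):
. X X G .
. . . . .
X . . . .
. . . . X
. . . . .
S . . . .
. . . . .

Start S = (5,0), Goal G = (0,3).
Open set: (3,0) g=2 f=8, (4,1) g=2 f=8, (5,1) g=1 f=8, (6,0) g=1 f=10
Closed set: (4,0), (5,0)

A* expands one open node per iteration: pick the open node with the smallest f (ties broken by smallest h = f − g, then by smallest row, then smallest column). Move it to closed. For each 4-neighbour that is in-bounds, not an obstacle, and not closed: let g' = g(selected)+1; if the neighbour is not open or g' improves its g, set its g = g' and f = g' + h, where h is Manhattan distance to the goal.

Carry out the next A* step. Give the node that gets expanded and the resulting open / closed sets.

expanded=(3,0); open=[(3,1) g=3 f=8, (4,1) g=2 f=8, (5,1) g=1 f=8, (6,0) g=1 f=10]; closed=[(3,0), (4,0), (5,0)]

step 1: expand (3,0) (f=8, h=6) → closed; open now [(3,1) g=3 f=8, (4,1) g=2 f=8, (5,1) g=1 f=8, (6,0) g=1 f=10]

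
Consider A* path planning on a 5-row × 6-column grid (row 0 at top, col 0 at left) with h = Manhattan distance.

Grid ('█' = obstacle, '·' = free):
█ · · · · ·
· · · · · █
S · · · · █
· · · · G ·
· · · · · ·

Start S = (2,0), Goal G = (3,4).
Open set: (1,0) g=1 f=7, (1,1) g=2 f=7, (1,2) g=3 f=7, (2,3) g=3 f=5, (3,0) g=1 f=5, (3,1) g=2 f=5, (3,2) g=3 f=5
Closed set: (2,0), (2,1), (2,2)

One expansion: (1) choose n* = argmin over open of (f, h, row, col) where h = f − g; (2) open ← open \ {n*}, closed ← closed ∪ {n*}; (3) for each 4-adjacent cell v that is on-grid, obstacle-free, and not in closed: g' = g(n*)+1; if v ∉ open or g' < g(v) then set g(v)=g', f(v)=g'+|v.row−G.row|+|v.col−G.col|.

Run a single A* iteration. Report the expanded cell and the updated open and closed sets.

step 1: expand (2,3) (f=5, h=2) → closed; open now [(1,0) g=1 f=7, (1,1) g=2 f=7, (1,2) g=3 f=7, (1,3) g=4 f=7, (2,4) g=4 f=5, (3,0) g=1 f=5, (3,1) g=2 f=5, (3,2) g=3 f=5, (3,3) g=4 f=5]

expanded=(2,3); open=[(1,0) g=1 f=7, (1,1) g=2 f=7, (1,2) g=3 f=7, (1,3) g=4 f=7, (2,4) g=4 f=5, (3,0) g=1 f=5, (3,1) g=2 f=5, (3,2) g=3 f=5, (3,3) g=4 f=5]; closed=[(2,0), (2,1), (2,2), (2,3)]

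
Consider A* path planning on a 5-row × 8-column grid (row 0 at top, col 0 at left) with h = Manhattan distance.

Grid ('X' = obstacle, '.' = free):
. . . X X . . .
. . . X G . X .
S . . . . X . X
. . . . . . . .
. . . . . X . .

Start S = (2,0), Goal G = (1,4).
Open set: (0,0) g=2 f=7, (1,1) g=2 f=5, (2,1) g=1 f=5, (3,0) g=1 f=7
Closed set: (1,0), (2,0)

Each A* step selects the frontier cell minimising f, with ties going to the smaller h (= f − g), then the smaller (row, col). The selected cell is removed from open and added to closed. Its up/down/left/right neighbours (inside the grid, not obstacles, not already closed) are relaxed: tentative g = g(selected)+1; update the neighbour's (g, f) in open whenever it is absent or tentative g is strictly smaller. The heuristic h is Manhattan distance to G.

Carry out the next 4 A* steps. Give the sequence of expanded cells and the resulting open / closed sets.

step 1: expand (1,1) (f=5, h=3) → closed; open now [(0,0) g=2 f=7, (0,1) g=3 f=7, (1,2) g=3 f=5, (2,1) g=1 f=5, (3,0) g=1 f=7]
step 2: expand (1,2) (f=5, h=2) → closed; open now [(0,0) g=2 f=7, (0,1) g=3 f=7, (0,2) g=4 f=7, (2,1) g=1 f=5, (2,2) g=4 f=7, (3,0) g=1 f=7]
step 3: expand (2,1) (f=5, h=4) → closed; open now [(0,0) g=2 f=7, (0,1) g=3 f=7, (0,2) g=4 f=7, (2,2) g=2 f=5, (3,0) g=1 f=7, (3,1) g=2 f=7]
step 4: expand (2,2) (f=5, h=3) → closed; open now [(0,0) g=2 f=7, (0,1) g=3 f=7, (0,2) g=4 f=7, (2,3) g=3 f=5, (3,0) g=1 f=7, (3,1) g=2 f=7, (3,2) g=3 f=7]

order=[(1,1) → (1,2) → (2,1) → (2,2)]; open=[(0,0) g=2 f=7, (0,1) g=3 f=7, (0,2) g=4 f=7, (2,3) g=3 f=5, (3,0) g=1 f=7, (3,1) g=2 f=7, (3,2) g=3 f=7]; closed=[(1,0), (1,1), (1,2), (2,0), (2,1), (2,2)]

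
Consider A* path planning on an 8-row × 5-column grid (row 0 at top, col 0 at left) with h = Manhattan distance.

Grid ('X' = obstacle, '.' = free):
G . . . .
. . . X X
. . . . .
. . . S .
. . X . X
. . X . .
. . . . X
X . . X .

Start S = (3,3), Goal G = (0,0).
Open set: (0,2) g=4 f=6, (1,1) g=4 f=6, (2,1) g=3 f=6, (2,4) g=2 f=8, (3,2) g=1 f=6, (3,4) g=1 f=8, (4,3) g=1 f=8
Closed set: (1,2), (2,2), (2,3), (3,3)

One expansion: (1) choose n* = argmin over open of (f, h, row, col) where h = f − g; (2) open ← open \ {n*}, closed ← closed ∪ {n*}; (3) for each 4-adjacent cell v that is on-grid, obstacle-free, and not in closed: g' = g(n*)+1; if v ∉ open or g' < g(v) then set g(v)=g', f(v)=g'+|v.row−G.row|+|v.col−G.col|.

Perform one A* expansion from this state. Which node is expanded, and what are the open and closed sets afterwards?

step 1: expand (0,2) (f=6, h=2) → closed; open now [(0,1) g=5 f=6, (0,3) g=5 f=8, (1,1) g=4 f=6, (2,1) g=3 f=6, (2,4) g=2 f=8, (3,2) g=1 f=6, (3,4) g=1 f=8, (4,3) g=1 f=8]

expanded=(0,2); open=[(0,1) g=5 f=6, (0,3) g=5 f=8, (1,1) g=4 f=6, (2,1) g=3 f=6, (2,4) g=2 f=8, (3,2) g=1 f=6, (3,4) g=1 f=8, (4,3) g=1 f=8]; closed=[(0,2), (1,2), (2,2), (2,3), (3,3)]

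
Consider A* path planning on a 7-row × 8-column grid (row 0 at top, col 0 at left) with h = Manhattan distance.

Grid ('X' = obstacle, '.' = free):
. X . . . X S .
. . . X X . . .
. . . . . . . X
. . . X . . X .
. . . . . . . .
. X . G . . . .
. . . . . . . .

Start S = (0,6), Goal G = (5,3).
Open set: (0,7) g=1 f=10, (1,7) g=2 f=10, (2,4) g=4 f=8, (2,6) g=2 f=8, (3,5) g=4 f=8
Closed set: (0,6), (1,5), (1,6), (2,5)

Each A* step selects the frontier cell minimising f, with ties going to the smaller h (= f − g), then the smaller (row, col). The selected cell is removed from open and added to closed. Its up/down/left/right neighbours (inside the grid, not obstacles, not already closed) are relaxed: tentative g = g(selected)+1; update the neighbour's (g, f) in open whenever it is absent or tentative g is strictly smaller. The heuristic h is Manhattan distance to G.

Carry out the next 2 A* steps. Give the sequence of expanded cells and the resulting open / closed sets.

step 1: expand (2,4) (f=8, h=4) → closed; open now [(0,7) g=1 f=10, (1,7) g=2 f=10, (2,3) g=5 f=8, (2,6) g=2 f=8, (3,4) g=5 f=8, (3,5) g=4 f=8]
step 2: expand (2,3) (f=8, h=3) → closed; open now [(0,7) g=1 f=10, (1,7) g=2 f=10, (2,2) g=6 f=10, (2,6) g=2 f=8, (3,4) g=5 f=8, (3,5) g=4 f=8]

order=[(2,4) → (2,3)]; open=[(0,7) g=1 f=10, (1,7) g=2 f=10, (2,2) g=6 f=10, (2,6) g=2 f=8, (3,4) g=5 f=8, (3,5) g=4 f=8]; closed=[(0,6), (1,5), (1,6), (2,3), (2,4), (2,5)]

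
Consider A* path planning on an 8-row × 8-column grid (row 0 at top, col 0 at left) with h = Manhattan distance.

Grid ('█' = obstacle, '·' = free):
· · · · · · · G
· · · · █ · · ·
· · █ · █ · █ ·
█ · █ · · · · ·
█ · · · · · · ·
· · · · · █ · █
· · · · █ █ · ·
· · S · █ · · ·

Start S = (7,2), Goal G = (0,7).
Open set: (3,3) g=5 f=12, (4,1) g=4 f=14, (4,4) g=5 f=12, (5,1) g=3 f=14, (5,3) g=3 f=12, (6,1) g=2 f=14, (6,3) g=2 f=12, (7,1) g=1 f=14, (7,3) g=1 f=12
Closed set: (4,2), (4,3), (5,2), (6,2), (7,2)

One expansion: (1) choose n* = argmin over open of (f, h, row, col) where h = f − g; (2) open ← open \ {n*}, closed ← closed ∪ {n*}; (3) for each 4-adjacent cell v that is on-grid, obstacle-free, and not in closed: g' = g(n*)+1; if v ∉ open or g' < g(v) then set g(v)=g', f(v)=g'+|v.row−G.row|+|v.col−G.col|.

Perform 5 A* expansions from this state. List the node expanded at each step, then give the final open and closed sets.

order=[(3,3) → (2,3) → (1,3) → (0,3) → (0,4)]; open=[(0,2) g=9 f=14, (0,5) g=10 f=12, (1,2) g=8 f=14, (3,4) g=6 f=12, (4,1) g=4 f=14, (4,4) g=5 f=12, (5,1) g=3 f=14, (5,3) g=3 f=12, (6,1) g=2 f=14, (6,3) g=2 f=12, (7,1) g=1 f=14, (7,3) g=1 f=12]; closed=[(0,3), (0,4), (1,3), (2,3), (3,3), (4,2), (4,3), (5,2), (6,2), (7,2)]

step 1: expand (3,3) (f=12, h=7) → closed; open now [(2,3) g=6 f=12, (3,4) g=6 f=12, (4,1) g=4 f=14, (4,4) g=5 f=12, (5,1) g=3 f=14, (5,3) g=3 f=12, (6,1) g=2 f=14, (6,3) g=2 f=12, (7,1) g=1 f=14, (7,3) g=1 f=12]
step 2: expand (2,3) (f=12, h=6) → closed; open now [(1,3) g=7 f=12, (3,4) g=6 f=12, (4,1) g=4 f=14, (4,4) g=5 f=12, (5,1) g=3 f=14, (5,3) g=3 f=12, (6,1) g=2 f=14, (6,3) g=2 f=12, (7,1) g=1 f=14, (7,3) g=1 f=12]
step 3: expand (1,3) (f=12, h=5) → closed; open now [(0,3) g=8 f=12, (1,2) g=8 f=14, (3,4) g=6 f=12, (4,1) g=4 f=14, (4,4) g=5 f=12, (5,1) g=3 f=14, (5,3) g=3 f=12, (6,1) g=2 f=14, (6,3) g=2 f=12, (7,1) g=1 f=14, (7,3) g=1 f=12]
step 4: expand (0,3) (f=12, h=4) → closed; open now [(0,2) g=9 f=14, (0,4) g=9 f=12, (1,2) g=8 f=14, (3,4) g=6 f=12, (4,1) g=4 f=14, (4,4) g=5 f=12, (5,1) g=3 f=14, (5,3) g=3 f=12, (6,1) g=2 f=14, (6,3) g=2 f=12, (7,1) g=1 f=14, (7,3) g=1 f=12]
step 5: expand (0,4) (f=12, h=3) → closed; open now [(0,2) g=9 f=14, (0,5) g=10 f=12, (1,2) g=8 f=14, (3,4) g=6 f=12, (4,1) g=4 f=14, (4,4) g=5 f=12, (5,1) g=3 f=14, (5,3) g=3 f=12, (6,1) g=2 f=14, (6,3) g=2 f=12, (7,1) g=1 f=14, (7,3) g=1 f=12]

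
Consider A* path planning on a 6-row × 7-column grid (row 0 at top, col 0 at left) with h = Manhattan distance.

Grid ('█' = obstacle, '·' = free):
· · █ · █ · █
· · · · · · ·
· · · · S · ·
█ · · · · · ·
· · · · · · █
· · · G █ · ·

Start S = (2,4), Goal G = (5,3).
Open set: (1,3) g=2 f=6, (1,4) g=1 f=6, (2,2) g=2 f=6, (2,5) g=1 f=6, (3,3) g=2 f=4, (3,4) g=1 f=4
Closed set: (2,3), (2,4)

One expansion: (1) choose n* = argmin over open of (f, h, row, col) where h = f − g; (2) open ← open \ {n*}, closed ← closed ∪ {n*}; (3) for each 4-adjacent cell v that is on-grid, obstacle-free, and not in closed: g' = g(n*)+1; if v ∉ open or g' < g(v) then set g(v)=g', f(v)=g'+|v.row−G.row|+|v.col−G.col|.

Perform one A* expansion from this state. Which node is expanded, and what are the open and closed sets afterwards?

step 1: expand (3,3) (f=4, h=2) → closed; open now [(1,3) g=2 f=6, (1,4) g=1 f=6, (2,2) g=2 f=6, (2,5) g=1 f=6, (3,2) g=3 f=6, (3,4) g=1 f=4, (4,3) g=3 f=4]

expanded=(3,3); open=[(1,3) g=2 f=6, (1,4) g=1 f=6, (2,2) g=2 f=6, (2,5) g=1 f=6, (3,2) g=3 f=6, (3,4) g=1 f=4, (4,3) g=3 f=4]; closed=[(2,3), (2,4), (3,3)]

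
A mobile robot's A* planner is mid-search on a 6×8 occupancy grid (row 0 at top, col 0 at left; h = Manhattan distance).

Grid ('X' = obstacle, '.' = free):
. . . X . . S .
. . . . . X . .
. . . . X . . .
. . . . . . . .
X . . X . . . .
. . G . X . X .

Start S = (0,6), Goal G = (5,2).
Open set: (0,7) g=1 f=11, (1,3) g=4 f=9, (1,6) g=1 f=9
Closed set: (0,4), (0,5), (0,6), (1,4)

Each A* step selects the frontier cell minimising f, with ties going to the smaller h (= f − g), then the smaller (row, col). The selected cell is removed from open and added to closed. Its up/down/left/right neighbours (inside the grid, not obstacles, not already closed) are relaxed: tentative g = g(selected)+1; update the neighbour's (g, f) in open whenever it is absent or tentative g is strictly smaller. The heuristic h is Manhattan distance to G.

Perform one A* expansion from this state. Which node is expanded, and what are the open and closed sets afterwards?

step 1: expand (1,3) (f=9, h=5) → closed; open now [(0,7) g=1 f=11, (1,2) g=5 f=9, (1,6) g=1 f=9, (2,3) g=5 f=9]

expanded=(1,3); open=[(0,7) g=1 f=11, (1,2) g=5 f=9, (1,6) g=1 f=9, (2,3) g=5 f=9]; closed=[(0,4), (0,5), (0,6), (1,3), (1,4)]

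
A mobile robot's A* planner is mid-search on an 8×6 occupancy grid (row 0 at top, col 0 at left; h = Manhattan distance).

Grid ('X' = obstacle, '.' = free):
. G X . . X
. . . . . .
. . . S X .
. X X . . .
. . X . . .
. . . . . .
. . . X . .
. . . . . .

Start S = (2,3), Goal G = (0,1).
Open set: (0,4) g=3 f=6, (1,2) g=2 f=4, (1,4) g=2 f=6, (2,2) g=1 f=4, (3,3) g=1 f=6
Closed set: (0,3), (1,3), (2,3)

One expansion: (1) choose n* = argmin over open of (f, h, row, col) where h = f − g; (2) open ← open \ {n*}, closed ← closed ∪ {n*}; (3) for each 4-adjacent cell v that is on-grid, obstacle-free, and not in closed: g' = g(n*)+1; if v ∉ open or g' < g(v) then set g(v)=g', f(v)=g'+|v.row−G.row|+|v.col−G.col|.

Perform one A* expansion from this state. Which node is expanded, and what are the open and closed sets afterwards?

step 1: expand (1,2) (f=4, h=2) → closed; open now [(0,4) g=3 f=6, (1,1) g=3 f=4, (1,4) g=2 f=6, (2,2) g=1 f=4, (3,3) g=1 f=6]

expanded=(1,2); open=[(0,4) g=3 f=6, (1,1) g=3 f=4, (1,4) g=2 f=6, (2,2) g=1 f=4, (3,3) g=1 f=6]; closed=[(0,3), (1,2), (1,3), (2,3)]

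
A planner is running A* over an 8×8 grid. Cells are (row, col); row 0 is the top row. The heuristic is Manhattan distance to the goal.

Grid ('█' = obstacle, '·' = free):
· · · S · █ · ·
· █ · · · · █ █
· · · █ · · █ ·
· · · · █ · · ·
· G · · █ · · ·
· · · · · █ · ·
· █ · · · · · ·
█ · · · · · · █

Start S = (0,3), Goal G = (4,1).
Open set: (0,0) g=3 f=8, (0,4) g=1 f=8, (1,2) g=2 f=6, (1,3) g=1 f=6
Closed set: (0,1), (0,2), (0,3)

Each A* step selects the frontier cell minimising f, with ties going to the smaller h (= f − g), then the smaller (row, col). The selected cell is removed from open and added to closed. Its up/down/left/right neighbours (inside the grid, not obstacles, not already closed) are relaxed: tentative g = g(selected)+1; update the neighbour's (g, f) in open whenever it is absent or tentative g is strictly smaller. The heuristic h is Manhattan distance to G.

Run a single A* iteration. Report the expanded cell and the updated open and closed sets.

step 1: expand (1,2) (f=6, h=4) → closed; open now [(0,0) g=3 f=8, (0,4) g=1 f=8, (1,3) g=1 f=6, (2,2) g=3 f=6]

expanded=(1,2); open=[(0,0) g=3 f=8, (0,4) g=1 f=8, (1,3) g=1 f=6, (2,2) g=3 f=6]; closed=[(0,1), (0,2), (0,3), (1,2)]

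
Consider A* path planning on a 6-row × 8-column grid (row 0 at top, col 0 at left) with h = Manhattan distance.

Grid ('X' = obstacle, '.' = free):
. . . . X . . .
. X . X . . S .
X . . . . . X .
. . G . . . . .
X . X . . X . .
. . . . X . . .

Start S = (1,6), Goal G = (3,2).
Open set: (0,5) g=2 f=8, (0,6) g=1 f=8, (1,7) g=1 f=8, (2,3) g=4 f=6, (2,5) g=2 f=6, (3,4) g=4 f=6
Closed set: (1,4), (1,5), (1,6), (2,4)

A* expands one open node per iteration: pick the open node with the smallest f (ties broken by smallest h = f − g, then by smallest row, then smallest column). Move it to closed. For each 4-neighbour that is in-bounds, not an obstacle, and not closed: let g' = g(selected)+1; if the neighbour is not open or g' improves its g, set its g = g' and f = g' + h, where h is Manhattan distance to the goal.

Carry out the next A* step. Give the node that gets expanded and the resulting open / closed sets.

step 1: expand (2,3) (f=6, h=2) → closed; open now [(0,5) g=2 f=8, (0,6) g=1 f=8, (1,7) g=1 f=8, (2,2) g=5 f=6, (2,5) g=2 f=6, (3,3) g=5 f=6, (3,4) g=4 f=6]

expanded=(2,3); open=[(0,5) g=2 f=8, (0,6) g=1 f=8, (1,7) g=1 f=8, (2,2) g=5 f=6, (2,5) g=2 f=6, (3,3) g=5 f=6, (3,4) g=4 f=6]; closed=[(1,4), (1,5), (1,6), (2,3), (2,4)]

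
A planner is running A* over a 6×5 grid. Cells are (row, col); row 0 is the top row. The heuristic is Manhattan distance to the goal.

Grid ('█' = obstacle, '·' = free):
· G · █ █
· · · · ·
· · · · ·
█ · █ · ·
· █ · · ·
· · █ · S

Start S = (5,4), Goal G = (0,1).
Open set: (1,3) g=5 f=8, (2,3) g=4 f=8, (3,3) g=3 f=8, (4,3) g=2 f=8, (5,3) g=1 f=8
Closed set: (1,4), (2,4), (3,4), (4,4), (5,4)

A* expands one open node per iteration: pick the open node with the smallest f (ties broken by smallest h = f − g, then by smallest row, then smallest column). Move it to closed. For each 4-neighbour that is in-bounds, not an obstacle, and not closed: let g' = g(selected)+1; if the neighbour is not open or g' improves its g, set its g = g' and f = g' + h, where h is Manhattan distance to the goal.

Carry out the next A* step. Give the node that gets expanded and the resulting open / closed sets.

expanded=(1,3); open=[(1,2) g=6 f=8, (2,3) g=4 f=8, (3,3) g=3 f=8, (4,3) g=2 f=8, (5,3) g=1 f=8]; closed=[(1,3), (1,4), (2,4), (3,4), (4,4), (5,4)]

step 1: expand (1,3) (f=8, h=3) → closed; open now [(1,2) g=6 f=8, (2,3) g=4 f=8, (3,3) g=3 f=8, (4,3) g=2 f=8, (5,3) g=1 f=8]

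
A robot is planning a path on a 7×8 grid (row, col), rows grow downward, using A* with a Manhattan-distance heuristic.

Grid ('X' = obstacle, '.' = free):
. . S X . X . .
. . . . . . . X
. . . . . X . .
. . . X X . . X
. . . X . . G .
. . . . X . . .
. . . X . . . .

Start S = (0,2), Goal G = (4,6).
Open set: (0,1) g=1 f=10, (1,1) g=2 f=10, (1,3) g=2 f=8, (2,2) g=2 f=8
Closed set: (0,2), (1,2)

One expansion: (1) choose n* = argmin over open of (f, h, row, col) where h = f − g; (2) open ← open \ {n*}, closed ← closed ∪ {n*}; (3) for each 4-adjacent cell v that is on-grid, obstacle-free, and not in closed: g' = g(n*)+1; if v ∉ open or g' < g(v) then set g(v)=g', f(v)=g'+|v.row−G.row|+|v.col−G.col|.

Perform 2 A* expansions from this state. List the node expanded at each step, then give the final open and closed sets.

order=[(1,3) → (1,4)]; open=[(0,1) g=1 f=10, (0,4) g=4 f=10, (1,1) g=2 f=10, (1,5) g=4 f=8, (2,2) g=2 f=8, (2,3) g=3 f=8, (2,4) g=4 f=8]; closed=[(0,2), (1,2), (1,3), (1,4)]

step 1: expand (1,3) (f=8, h=6) → closed; open now [(0,1) g=1 f=10, (1,1) g=2 f=10, (1,4) g=3 f=8, (2,2) g=2 f=8, (2,3) g=3 f=8]
step 2: expand (1,4) (f=8, h=5) → closed; open now [(0,1) g=1 f=10, (0,4) g=4 f=10, (1,1) g=2 f=10, (1,5) g=4 f=8, (2,2) g=2 f=8, (2,3) g=3 f=8, (2,4) g=4 f=8]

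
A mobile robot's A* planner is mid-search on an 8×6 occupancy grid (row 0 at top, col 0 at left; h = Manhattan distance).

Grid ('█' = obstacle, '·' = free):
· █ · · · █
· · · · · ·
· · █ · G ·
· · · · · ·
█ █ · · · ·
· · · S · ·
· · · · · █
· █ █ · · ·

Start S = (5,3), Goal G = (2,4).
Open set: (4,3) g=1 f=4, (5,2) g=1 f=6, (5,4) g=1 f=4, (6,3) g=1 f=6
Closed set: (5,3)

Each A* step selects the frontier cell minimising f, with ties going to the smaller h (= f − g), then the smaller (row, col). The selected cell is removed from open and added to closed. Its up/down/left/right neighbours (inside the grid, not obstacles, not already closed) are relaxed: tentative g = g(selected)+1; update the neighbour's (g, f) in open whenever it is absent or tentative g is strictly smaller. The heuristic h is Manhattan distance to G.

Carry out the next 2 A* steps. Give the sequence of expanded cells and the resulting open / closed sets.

step 1: expand (4,3) (f=4, h=3) → closed; open now [(3,3) g=2 f=4, (4,2) g=2 f=6, (4,4) g=2 f=4, (5,2) g=1 f=6, (5,4) g=1 f=4, (6,3) g=1 f=6]
step 2: expand (3,3) (f=4, h=2) → closed; open now [(2,3) g=3 f=4, (3,2) g=3 f=6, (3,4) g=3 f=4, (4,2) g=2 f=6, (4,4) g=2 f=4, (5,2) g=1 f=6, (5,4) g=1 f=4, (6,3) g=1 f=6]

order=[(4,3) → (3,3)]; open=[(2,3) g=3 f=4, (3,2) g=3 f=6, (3,4) g=3 f=4, (4,2) g=2 f=6, (4,4) g=2 f=4, (5,2) g=1 f=6, (5,4) g=1 f=4, (6,3) g=1 f=6]; closed=[(3,3), (4,3), (5,3)]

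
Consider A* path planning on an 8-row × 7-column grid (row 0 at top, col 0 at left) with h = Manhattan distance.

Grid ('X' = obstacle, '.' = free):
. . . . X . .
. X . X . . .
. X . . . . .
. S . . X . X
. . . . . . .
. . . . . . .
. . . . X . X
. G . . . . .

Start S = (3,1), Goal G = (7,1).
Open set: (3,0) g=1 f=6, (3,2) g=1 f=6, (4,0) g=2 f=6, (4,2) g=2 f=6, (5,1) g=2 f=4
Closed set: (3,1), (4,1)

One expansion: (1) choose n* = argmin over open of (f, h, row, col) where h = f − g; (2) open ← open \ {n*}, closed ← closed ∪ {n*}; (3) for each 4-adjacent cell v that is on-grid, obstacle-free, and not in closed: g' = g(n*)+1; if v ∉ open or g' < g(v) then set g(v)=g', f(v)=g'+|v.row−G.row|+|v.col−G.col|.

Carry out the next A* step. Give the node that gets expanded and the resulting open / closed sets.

expanded=(5,1); open=[(3,0) g=1 f=6, (3,2) g=1 f=6, (4,0) g=2 f=6, (4,2) g=2 f=6, (5,0) g=3 f=6, (5,2) g=3 f=6, (6,1) g=3 f=4]; closed=[(3,1), (4,1), (5,1)]

step 1: expand (5,1) (f=4, h=2) → closed; open now [(3,0) g=1 f=6, (3,2) g=1 f=6, (4,0) g=2 f=6, (4,2) g=2 f=6, (5,0) g=3 f=6, (5,2) g=3 f=6, (6,1) g=3 f=4]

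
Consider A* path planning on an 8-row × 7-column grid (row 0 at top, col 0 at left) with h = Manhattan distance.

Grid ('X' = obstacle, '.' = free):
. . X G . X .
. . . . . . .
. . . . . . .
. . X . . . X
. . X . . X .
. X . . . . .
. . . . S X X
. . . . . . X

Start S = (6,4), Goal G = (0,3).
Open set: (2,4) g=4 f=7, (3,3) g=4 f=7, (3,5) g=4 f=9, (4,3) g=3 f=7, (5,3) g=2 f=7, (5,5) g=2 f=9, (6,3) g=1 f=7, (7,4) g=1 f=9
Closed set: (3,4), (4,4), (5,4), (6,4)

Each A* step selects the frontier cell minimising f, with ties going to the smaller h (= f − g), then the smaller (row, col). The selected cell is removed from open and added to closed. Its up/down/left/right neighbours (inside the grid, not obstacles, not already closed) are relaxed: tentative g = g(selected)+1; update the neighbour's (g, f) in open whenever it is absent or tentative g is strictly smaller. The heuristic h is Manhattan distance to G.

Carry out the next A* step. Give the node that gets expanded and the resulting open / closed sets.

step 1: expand (2,4) (f=7, h=3) → closed; open now [(1,4) g=5 f=7, (2,3) g=5 f=7, (2,5) g=5 f=9, (3,3) g=4 f=7, (3,5) g=4 f=9, (4,3) g=3 f=7, (5,3) g=2 f=7, (5,5) g=2 f=9, (6,3) g=1 f=7, (7,4) g=1 f=9]

expanded=(2,4); open=[(1,4) g=5 f=7, (2,3) g=5 f=7, (2,5) g=5 f=9, (3,3) g=4 f=7, (3,5) g=4 f=9, (4,3) g=3 f=7, (5,3) g=2 f=7, (5,5) g=2 f=9, (6,3) g=1 f=7, (7,4) g=1 f=9]; closed=[(2,4), (3,4), (4,4), (5,4), (6,4)]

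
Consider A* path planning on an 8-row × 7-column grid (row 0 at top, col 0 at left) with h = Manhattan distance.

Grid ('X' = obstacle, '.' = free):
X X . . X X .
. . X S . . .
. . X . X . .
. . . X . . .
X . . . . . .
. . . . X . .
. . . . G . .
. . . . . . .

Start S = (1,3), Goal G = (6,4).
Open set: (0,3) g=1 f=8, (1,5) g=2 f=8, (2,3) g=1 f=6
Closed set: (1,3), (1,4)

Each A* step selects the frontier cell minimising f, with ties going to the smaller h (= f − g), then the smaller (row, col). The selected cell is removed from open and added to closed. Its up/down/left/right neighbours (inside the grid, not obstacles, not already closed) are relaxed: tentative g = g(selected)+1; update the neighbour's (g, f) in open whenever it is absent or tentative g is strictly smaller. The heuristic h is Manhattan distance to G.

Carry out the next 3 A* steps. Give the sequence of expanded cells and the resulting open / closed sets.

order=[(2,3) → (1,5) → (2,5)]; open=[(0,3) g=1 f=8, (1,6) g=3 f=10, (2,6) g=4 f=10, (3,5) g=4 f=8]; closed=[(1,3), (1,4), (1,5), (2,3), (2,5)]

step 1: expand (2,3) (f=6, h=5) → closed; open now [(0,3) g=1 f=8, (1,5) g=2 f=8]
step 2: expand (1,5) (f=8, h=6) → closed; open now [(0,3) g=1 f=8, (1,6) g=3 f=10, (2,5) g=3 f=8]
step 3: expand (2,5) (f=8, h=5) → closed; open now [(0,3) g=1 f=8, (1,6) g=3 f=10, (2,6) g=4 f=10, (3,5) g=4 f=8]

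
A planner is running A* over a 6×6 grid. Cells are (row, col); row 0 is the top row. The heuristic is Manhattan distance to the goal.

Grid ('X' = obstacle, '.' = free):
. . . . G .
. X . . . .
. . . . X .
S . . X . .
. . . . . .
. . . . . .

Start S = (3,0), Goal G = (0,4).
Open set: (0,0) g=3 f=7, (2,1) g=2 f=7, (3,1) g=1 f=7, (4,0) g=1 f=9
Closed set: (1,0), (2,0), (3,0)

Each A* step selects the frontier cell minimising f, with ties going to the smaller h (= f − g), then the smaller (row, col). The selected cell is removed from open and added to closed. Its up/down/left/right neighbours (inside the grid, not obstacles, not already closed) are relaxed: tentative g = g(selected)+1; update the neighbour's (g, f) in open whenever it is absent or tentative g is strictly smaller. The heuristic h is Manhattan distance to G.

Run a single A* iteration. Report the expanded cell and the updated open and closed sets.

step 1: expand (0,0) (f=7, h=4) → closed; open now [(0,1) g=4 f=7, (2,1) g=2 f=7, (3,1) g=1 f=7, (4,0) g=1 f=9]

expanded=(0,0); open=[(0,1) g=4 f=7, (2,1) g=2 f=7, (3,1) g=1 f=7, (4,0) g=1 f=9]; closed=[(0,0), (1,0), (2,0), (3,0)]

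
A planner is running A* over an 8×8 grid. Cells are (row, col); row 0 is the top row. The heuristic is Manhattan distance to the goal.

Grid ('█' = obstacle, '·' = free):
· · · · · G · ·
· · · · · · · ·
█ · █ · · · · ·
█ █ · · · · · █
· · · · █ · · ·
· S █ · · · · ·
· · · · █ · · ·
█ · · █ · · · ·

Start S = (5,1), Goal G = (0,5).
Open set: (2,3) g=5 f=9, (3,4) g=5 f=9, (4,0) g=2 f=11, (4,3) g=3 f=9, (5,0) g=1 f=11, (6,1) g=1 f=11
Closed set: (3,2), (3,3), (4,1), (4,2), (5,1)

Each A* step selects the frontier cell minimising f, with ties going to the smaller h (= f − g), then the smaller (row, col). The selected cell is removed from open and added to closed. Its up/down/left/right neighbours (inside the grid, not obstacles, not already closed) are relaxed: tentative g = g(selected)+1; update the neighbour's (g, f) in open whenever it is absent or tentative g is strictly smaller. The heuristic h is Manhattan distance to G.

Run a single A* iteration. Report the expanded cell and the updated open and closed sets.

step 1: expand (2,3) (f=9, h=4) → closed; open now [(1,3) g=6 f=9, (2,4) g=6 f=9, (3,4) g=5 f=9, (4,0) g=2 f=11, (4,3) g=3 f=9, (5,0) g=1 f=11, (6,1) g=1 f=11]

expanded=(2,3); open=[(1,3) g=6 f=9, (2,4) g=6 f=9, (3,4) g=5 f=9, (4,0) g=2 f=11, (4,3) g=3 f=9, (5,0) g=1 f=11, (6,1) g=1 f=11]; closed=[(2,3), (3,2), (3,3), (4,1), (4,2), (5,1)]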